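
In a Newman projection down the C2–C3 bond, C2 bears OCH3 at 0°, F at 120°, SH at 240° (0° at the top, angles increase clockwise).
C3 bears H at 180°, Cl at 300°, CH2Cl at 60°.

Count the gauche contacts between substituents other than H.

Non-H gauche pairs: OCH3(0°)/Cl(300°); OCH3(0°)/CH2Cl(60°); F(120°)/CH2Cl(60°); SH(240°)/Cl(300°) — 4 interactions.

4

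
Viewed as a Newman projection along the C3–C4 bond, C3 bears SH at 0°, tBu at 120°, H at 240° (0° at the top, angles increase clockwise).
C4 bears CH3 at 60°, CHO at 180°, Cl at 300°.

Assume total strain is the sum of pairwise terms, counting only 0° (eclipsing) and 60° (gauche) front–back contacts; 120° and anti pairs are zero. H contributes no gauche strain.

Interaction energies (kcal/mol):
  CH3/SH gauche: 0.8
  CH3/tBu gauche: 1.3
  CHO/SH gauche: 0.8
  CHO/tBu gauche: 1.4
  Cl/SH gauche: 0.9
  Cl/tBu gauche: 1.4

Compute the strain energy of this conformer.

This conformer (staggered): SH(0°)/CH3(60°) gauche 0.8; SH(0°)/Cl(300°) gauche 0.9; tBu(120°)/CH3(60°) gauche 1.3; tBu(120°)/CHO(180°) gauche 1.4 → 4.4 kcal/mol.

4.4 kcal/mol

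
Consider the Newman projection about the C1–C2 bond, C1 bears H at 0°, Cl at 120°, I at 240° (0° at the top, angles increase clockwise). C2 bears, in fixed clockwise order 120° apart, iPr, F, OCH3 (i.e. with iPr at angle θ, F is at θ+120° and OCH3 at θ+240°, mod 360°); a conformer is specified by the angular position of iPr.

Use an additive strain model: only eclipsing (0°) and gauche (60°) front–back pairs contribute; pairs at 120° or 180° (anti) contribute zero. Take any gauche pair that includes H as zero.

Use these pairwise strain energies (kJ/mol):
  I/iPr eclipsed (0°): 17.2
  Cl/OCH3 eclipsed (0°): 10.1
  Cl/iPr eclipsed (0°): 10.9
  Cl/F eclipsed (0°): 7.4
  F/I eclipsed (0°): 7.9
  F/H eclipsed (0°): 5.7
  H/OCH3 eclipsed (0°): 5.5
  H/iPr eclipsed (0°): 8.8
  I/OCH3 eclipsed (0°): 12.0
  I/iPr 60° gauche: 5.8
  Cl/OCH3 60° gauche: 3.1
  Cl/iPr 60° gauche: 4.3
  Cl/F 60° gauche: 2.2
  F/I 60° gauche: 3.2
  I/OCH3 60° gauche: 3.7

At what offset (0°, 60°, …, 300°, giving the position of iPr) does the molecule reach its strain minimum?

60°

iPr at 0° (eclipsed): H(0°)/iPr(0°) eclipsed 8.8; Cl(120°)/F(120°) eclipsed 7.4; I(240°)/OCH3(240°) eclipsed 12.0 → 28.2 kJ/mol.
iPr at 60° (staggered): Cl(120°)/iPr(60°) gauche 4.3; Cl(120°)/F(180°) gauche 2.2; I(240°)/F(180°) gauche 3.2; I(240°)/OCH3(300°) gauche 3.7 → 13.4 kJ/mol.
iPr at 120° (eclipsed): H(0°)/OCH3(0°) eclipsed 5.5; Cl(120°)/iPr(120°) eclipsed 10.9; I(240°)/F(240°) eclipsed 7.9 → 24.3 kJ/mol.
iPr at 180° (staggered): Cl(120°)/iPr(180°) gauche 4.3; Cl(120°)/OCH3(60°) gauche 3.1; I(240°)/iPr(180°) gauche 5.8; I(240°)/F(300°) gauche 3.2 → 16.4 kJ/mol.
iPr at 240° (eclipsed): H(0°)/F(0°) eclipsed 5.7; Cl(120°)/OCH3(120°) eclipsed 10.1; I(240°)/iPr(240°) eclipsed 17.2 → 33.0 kJ/mol.
iPr at 300° (staggered): Cl(120°)/F(60°) gauche 2.2; Cl(120°)/OCH3(180°) gauche 3.1; I(240°)/iPr(300°) gauche 5.8; I(240°)/OCH3(180°) gauche 3.7 → 14.8 kJ/mol.
The minimum (13.4 kJ/mol) occurs with iPr at 60°.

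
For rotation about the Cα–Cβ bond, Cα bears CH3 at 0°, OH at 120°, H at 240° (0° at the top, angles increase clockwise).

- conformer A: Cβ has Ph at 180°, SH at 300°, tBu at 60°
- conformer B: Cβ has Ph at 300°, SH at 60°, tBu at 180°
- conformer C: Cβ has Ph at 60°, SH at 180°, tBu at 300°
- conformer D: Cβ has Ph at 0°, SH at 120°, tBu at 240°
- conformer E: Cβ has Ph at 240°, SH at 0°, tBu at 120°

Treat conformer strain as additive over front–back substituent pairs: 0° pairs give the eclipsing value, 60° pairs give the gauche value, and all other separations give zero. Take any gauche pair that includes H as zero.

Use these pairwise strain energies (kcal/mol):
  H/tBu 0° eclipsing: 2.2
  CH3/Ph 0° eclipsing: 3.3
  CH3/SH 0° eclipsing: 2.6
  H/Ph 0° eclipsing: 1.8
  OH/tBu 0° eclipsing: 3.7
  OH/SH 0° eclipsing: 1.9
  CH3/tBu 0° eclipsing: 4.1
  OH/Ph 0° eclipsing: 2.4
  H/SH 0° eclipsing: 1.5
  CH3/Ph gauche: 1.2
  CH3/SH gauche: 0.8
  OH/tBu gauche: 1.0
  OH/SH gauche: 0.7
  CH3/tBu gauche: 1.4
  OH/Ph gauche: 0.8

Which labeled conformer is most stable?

A (staggered): CH3(0°)/SH(300°) gauche 0.8; CH3(0°)/tBu(60°) gauche 1.4; OH(120°)/Ph(180°) gauche 0.8; OH(120°)/tBu(60°) gauche 1.0 → 4.0 kcal/mol.
B (staggered): CH3(0°)/Ph(300°) gauche 1.2; CH3(0°)/SH(60°) gauche 0.8; OH(120°)/SH(60°) gauche 0.7; OH(120°)/tBu(180°) gauche 1.0 → 3.7 kcal/mol.
C (staggered): CH3(0°)/Ph(60°) gauche 1.2; CH3(0°)/tBu(300°) gauche 1.4; OH(120°)/Ph(60°) gauche 0.8; OH(120°)/SH(180°) gauche 0.7 → 4.1 kcal/mol.
D (eclipsed): CH3(0°)/Ph(0°) eclipsed 3.3; OH(120°)/SH(120°) eclipsed 1.9; H(240°)/tBu(240°) eclipsed 2.2 → 7.4 kcal/mol.
E (eclipsed): CH3(0°)/SH(0°) eclipsed 2.6; OH(120°)/tBu(120°) eclipsed 3.7; H(240°)/Ph(240°) eclipsed 1.8 → 8.1 kcal/mol.
B has the lowest total (3.7 kcal/mol).

B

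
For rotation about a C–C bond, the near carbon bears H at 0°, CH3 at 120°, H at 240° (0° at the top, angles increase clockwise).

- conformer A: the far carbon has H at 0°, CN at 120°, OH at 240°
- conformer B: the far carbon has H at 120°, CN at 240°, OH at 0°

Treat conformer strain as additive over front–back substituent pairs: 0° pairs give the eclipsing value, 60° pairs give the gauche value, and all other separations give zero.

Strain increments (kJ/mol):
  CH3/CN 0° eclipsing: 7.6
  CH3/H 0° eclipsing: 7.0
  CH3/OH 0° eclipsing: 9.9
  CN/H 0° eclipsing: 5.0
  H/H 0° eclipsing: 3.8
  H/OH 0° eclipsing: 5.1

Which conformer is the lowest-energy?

A

A (eclipsed): H–H eclipsed, CH3–CN eclipsed, H–OH eclipsed; 3.8 + 7.6 + 5.1 = 16.5 kJ/mol.
B (eclipsed): H–OH eclipsed, CH3–H eclipsed, H–CN eclipsed; 5.1 + 7.0 + 5.0 = 17.1 kJ/mol.
A has the lowest total (16.5 kJ/mol).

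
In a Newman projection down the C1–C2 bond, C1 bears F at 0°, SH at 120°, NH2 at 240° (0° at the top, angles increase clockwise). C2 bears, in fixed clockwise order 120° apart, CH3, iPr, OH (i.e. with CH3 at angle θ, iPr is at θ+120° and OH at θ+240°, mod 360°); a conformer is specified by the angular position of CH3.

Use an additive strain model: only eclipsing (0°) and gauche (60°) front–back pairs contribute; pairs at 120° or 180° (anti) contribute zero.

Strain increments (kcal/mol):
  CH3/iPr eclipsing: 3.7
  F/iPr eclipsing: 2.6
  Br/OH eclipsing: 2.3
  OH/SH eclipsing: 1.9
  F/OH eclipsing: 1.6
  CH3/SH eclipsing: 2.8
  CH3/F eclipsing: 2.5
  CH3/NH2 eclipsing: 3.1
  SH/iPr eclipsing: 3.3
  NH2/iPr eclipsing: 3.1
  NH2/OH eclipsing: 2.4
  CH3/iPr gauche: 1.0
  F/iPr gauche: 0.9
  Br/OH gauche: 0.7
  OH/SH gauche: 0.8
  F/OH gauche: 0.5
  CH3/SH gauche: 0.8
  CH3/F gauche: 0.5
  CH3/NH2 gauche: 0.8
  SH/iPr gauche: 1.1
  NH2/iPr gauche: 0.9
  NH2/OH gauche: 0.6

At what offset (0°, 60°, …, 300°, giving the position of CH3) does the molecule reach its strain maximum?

CH3 at 0° (eclipsed): F–CH3 eclipsed, SH–iPr eclipsed, NH2–OH eclipsed; 2.5 + 3.3 + 2.4 = 8.2 kcal/mol.
CH3 at 60° (staggered): F–CH3 gauche, F–OH gauche, SH–CH3 gauche, SH–iPr gauche, NH2–iPr gauche, NH2–OH gauche; 0.5 + 0.5 + 0.8 + 1.1 + 0.9 + 0.6 = 4.4 kcal/mol.
CH3 at 120° (eclipsed): F–OH eclipsed, SH–CH3 eclipsed, NH2–iPr eclipsed; 1.6 + 2.8 + 3.1 = 7.5 kcal/mol.
CH3 at 180° (staggered): F–iPr gauche, F–OH gauche, SH–CH3 gauche, SH–OH gauche, NH2–CH3 gauche, NH2–iPr gauche; 0.9 + 0.5 + 0.8 + 0.8 + 0.8 + 0.9 = 4.7 kcal/mol.
CH3 at 240° (eclipsed): F–iPr eclipsed, SH–OH eclipsed, NH2–CH3 eclipsed; 2.6 + 1.9 + 3.1 = 7.6 kcal/mol.
CH3 at 300° (staggered): F–CH3 gauche, F–iPr gauche, SH–iPr gauche, SH–OH gauche, NH2–CH3 gauche, NH2–OH gauche; 0.5 + 0.9 + 1.1 + 0.8 + 0.8 + 0.6 = 4.7 kcal/mol.
The maximum (8.2 kcal/mol) occurs with CH3 at 0°.

0°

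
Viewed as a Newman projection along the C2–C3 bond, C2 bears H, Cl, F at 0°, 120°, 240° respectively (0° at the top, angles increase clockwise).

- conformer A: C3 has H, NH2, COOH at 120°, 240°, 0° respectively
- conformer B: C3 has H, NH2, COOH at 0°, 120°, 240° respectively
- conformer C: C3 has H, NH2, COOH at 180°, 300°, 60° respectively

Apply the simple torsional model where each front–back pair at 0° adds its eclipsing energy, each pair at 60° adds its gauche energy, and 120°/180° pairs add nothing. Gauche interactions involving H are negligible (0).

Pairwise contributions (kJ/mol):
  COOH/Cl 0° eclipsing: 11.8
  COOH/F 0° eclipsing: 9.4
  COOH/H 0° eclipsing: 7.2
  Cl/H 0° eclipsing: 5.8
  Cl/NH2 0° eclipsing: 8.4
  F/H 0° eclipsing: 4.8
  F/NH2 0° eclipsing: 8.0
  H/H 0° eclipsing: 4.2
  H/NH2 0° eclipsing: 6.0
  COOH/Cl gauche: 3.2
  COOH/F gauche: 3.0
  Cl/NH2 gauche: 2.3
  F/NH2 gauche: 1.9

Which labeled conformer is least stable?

B

A (eclipsed): H–COOH eclipsed, Cl–H eclipsed, F–NH2 eclipsed; 7.2 + 5.8 + 8.0 = 21.0 kJ/mol.
B (eclipsed): H–H eclipsed, Cl–NH2 eclipsed, F–COOH eclipsed; 4.2 + 8.4 + 9.4 = 22.0 kJ/mol.
C (staggered): Cl–COOH gauche, F–NH2 gauche; 3.2 + 1.9 = 5.1 kJ/mol.
B has the highest total (22.0 kJ/mol).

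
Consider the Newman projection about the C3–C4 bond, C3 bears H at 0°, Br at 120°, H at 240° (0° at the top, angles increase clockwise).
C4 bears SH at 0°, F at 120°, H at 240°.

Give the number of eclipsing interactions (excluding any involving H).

Non-H eclipsing pairs: Br(120°)/F(120°) — 1 interaction.

1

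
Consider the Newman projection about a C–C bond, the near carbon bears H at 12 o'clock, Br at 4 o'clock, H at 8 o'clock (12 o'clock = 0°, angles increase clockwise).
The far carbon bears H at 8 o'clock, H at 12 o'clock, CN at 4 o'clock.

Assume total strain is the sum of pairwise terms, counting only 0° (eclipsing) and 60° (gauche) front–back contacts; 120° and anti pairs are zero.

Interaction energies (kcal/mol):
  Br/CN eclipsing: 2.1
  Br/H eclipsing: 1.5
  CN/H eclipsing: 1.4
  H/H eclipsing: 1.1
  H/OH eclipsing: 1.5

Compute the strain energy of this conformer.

This conformer (eclipsed): H–H eclipsed, Br–CN eclipsed, H–H eclipsed; 1.1 + 2.1 + 1.1 = 4.3 kcal/mol.

4.3 kcal/mol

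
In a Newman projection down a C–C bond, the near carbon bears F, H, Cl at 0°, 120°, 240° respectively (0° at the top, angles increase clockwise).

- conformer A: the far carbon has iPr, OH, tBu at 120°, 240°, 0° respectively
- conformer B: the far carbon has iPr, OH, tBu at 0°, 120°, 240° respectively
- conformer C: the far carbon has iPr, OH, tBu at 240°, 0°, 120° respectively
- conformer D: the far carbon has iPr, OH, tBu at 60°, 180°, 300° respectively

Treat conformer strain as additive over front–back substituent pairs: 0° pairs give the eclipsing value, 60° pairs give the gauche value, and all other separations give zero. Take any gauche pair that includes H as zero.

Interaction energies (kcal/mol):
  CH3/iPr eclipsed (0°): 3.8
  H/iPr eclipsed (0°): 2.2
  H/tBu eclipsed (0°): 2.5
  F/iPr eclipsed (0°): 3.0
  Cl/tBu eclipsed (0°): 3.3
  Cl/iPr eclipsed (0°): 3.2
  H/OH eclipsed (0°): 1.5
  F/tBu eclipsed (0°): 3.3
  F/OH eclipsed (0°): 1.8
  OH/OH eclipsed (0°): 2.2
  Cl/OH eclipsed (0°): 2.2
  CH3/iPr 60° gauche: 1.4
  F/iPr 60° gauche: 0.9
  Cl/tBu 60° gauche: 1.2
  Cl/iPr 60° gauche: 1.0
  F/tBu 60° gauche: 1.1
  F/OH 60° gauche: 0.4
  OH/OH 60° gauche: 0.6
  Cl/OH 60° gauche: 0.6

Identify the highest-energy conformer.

B

A (eclipsed): F–tBu eclipsed, H–iPr eclipsed, Cl–OH eclipsed; 3.3 + 2.2 + 2.2 = 7.7 kcal/mol.
B (eclipsed): F–iPr eclipsed, H–OH eclipsed, Cl–tBu eclipsed; 3.0 + 1.5 + 3.3 = 7.8 kcal/mol.
C (eclipsed): F–OH eclipsed, H–tBu eclipsed, Cl–iPr eclipsed; 1.8 + 2.5 + 3.2 = 7.5 kcal/mol.
D (staggered): F–iPr gauche, F–tBu gauche, Cl–OH gauche, Cl–tBu gauche; 0.9 + 1.1 + 0.6 + 1.2 = 3.8 kcal/mol.
B has the highest total (7.8 kcal/mol).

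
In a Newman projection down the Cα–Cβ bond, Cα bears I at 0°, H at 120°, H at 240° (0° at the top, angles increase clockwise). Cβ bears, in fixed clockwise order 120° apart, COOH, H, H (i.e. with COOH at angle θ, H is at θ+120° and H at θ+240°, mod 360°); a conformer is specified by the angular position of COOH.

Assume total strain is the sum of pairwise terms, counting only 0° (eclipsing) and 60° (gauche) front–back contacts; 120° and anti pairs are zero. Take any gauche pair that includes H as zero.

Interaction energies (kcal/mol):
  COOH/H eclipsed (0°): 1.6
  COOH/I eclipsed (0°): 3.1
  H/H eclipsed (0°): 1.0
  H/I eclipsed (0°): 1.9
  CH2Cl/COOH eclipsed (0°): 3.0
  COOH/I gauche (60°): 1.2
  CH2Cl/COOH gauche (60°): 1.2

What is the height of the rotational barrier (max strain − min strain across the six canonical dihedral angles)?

5.1 kcal/mol

COOH at 0° (eclipsed): I–COOH eclipsed, H–H eclipsed, H–H eclipsed; 3.1 + 1.0 + 1.0 = 5.1 kcal/mol.
COOH at 60° (staggered): I–COOH gauche; 1.2 = 1.2 kcal/mol.
COOH at 120° (eclipsed): I–H eclipsed, H–COOH eclipsed, H–H eclipsed; 1.9 + 1.6 + 1.0 = 4.5 kcal/mol.
COOH at 180° (staggered): no non-H gauche contacts → 0.0 kcal/mol.
COOH at 240° (eclipsed): I–H eclipsed, H–H eclipsed, H–COOH eclipsed; 1.9 + 1.0 + 1.6 = 4.5 kcal/mol.
COOH at 300° (staggered): I–COOH gauche; 1.2 = 1.2 kcal/mol.
Max at 0° (5.1 kcal/mol), min at 180° (0.0 kcal/mol); barrier = 5.1 kcal/mol.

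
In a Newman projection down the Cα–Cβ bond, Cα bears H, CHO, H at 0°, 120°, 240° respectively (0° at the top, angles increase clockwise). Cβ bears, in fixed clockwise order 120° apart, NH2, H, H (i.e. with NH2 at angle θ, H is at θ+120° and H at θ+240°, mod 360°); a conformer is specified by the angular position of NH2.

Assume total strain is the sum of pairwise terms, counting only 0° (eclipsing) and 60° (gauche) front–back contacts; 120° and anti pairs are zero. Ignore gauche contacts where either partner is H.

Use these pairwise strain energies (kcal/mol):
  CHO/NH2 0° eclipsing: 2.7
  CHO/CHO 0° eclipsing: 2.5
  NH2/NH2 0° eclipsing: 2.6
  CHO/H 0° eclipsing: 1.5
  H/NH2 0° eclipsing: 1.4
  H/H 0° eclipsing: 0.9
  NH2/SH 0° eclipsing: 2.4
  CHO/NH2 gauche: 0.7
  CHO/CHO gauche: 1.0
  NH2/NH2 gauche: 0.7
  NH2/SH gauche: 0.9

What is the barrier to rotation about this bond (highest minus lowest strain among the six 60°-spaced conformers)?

4.5 kcal/mol

NH2 at 0° is eclipsed. H at 0° is eclipsed with NH2 at 0° (1.4); CHO at 120° is eclipsed with H at 120° (1.5); H at 240° is eclipsed with H at 240° (0.9). Total 3.8 kcal/mol.
NH2 at 60° is staggered. CHO at 120° is gauche with NH2 at 60° (0.7). Total 0.7 kcal/mol.
NH2 at 120° is eclipsed. H at 0° is eclipsed with H at 0° (0.9); CHO at 120° is eclipsed with NH2 at 120° (2.7); H at 240° is eclipsed with H at 240° (0.9). Total 4.5 kcal/mol.
NH2 at 180° is staggered. CHO at 120° is gauche with NH2 at 180° (0.7). Total 0.7 kcal/mol.
NH2 at 240° is eclipsed. H at 0° is eclipsed with H at 0° (0.9); CHO at 120° is eclipsed with H at 120° (1.5); H at 240° is eclipsed with NH2 at 240° (1.4). Total 3.8 kcal/mol.
NH2 at 300° (staggered): no non-H gauche contacts → 0.0 kcal/mol.
Max at 120° (4.5 kcal/mol), min at 300° (0.0 kcal/mol); barrier = 4.5 kcal/mol.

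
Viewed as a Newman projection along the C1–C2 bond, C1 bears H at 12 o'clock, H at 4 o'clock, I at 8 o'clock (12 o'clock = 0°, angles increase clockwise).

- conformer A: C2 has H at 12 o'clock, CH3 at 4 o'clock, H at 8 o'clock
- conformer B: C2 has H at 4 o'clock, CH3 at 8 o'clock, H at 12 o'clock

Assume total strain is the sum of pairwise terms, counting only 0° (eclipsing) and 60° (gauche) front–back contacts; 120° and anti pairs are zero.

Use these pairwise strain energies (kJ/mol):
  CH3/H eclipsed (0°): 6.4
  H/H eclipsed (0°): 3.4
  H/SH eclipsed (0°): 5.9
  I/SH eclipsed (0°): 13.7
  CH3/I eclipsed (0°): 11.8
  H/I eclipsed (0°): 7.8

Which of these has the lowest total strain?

A (eclipsed): H–H eclipsed, H–CH3 eclipsed, I–H eclipsed; 3.4 + 6.4 + 7.8 = 17.6 kJ/mol.
B (eclipsed): H–H eclipsed, H–H eclipsed, I–CH3 eclipsed; 3.4 + 3.4 + 11.8 = 18.6 kJ/mol.
A has the lowest total (17.6 kJ/mol).

A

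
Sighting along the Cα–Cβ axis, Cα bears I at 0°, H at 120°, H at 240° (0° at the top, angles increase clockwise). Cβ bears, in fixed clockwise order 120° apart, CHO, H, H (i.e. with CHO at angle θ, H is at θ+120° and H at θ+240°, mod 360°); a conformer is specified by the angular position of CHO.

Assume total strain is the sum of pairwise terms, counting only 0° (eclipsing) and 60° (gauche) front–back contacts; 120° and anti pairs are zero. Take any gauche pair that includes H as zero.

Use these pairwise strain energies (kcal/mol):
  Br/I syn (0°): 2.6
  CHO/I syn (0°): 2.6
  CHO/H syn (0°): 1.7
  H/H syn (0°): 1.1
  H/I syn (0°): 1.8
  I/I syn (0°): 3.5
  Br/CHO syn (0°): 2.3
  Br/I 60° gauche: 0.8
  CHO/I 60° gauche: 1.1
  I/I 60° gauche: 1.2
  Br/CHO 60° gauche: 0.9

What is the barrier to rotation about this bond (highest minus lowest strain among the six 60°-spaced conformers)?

4.8 kcal/mol

CHO at 0° (eclipsed): I(0°)/CHO(0°) eclipsed 2.6; H(120°)/H(120°) eclipsed 1.1; H(240°)/H(240°) eclipsed 1.1 → 4.8 kcal/mol.
CHO at 60° (staggered): I(0°)/CHO(60°) gauche 1.1 → 1.1 kcal/mol.
CHO at 120° (eclipsed): I(0°)/H(0°) eclipsed 1.8; H(120°)/CHO(120°) eclipsed 1.7; H(240°)/H(240°) eclipsed 1.1 → 4.6 kcal/mol.
CHO at 180° (staggered): no non-H gauche contacts → 0.0 kcal/mol.
CHO at 240° (eclipsed): I(0°)/H(0°) eclipsed 1.8; H(120°)/H(120°) eclipsed 1.1; H(240°)/CHO(240°) eclipsed 1.7 → 4.6 kcal/mol.
CHO at 300° (staggered): I(0°)/CHO(300°) gauche 1.1 → 1.1 kcal/mol.
Max at 0° (4.8 kcal/mol), min at 180° (0.0 kcal/mol); barrier = 4.8 kcal/mol.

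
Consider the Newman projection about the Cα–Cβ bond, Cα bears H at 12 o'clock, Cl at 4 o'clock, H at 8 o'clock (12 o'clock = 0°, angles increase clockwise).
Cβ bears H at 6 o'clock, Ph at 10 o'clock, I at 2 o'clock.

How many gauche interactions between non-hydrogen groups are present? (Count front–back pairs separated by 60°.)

Non-H gauche pairs: Cl(120°)/I(60°) — 1 interaction.

1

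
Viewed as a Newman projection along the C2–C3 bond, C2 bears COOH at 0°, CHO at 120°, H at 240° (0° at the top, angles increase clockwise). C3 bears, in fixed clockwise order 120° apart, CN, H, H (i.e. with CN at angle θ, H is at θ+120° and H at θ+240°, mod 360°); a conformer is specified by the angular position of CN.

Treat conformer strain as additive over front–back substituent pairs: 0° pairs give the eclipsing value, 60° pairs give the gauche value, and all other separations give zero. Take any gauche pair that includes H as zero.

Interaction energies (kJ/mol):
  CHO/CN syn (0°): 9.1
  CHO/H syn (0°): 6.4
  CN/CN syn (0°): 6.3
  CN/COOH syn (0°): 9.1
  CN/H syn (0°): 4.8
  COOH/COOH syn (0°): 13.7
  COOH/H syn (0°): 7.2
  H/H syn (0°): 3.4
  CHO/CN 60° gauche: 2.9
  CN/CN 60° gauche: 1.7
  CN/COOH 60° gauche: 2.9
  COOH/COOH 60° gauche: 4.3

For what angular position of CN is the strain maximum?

120°

CN at 0° (eclipsed): COOH–CN eclipsed, CHO–H eclipsed, H–H eclipsed; 9.1 + 6.4 + 3.4 = 18.9 kJ/mol.
CN at 60° (staggered): COOH–CN gauche, CHO–CN gauche; 2.9 + 2.9 = 5.8 kJ/mol.
CN at 120° (eclipsed): COOH–H eclipsed, CHO–CN eclipsed, H–H eclipsed; 7.2 + 9.1 + 3.4 = 19.7 kJ/mol.
CN at 180° (staggered): CHO–CN gauche; 2.9 = 2.9 kJ/mol.
CN at 240° (eclipsed): COOH–H eclipsed, CHO–H eclipsed, H–CN eclipsed; 7.2 + 6.4 + 4.8 = 18.4 kJ/mol.
CN at 300° (staggered): COOH–CN gauche; 2.9 = 2.9 kJ/mol.
The maximum (19.7 kJ/mol) occurs with CN at 120°.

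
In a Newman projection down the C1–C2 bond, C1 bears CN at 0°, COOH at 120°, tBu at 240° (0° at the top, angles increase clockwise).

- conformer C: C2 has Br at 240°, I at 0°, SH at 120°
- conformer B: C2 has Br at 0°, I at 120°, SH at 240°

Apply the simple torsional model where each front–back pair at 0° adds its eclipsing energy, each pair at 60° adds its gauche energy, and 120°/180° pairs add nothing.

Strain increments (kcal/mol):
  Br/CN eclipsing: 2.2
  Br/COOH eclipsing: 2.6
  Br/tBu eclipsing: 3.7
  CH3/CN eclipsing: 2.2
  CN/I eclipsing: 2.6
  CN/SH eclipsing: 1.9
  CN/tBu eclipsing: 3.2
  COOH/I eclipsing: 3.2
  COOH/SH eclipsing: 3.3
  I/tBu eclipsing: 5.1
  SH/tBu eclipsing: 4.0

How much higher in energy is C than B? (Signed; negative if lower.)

+0.2 kcal/mol

C (eclipsed): CN–I eclipsed, COOH–SH eclipsed, tBu–Br eclipsed; 2.6 + 3.3 + 3.7 = 9.6 kcal/mol.
B (eclipsed): CN–Br eclipsed, COOH–I eclipsed, tBu–SH eclipsed; 2.2 + 3.2 + 4.0 = 9.4 kcal/mol.
E(C) − E(B) = 9.6 − 9.4 = +0.2 kcal/mol.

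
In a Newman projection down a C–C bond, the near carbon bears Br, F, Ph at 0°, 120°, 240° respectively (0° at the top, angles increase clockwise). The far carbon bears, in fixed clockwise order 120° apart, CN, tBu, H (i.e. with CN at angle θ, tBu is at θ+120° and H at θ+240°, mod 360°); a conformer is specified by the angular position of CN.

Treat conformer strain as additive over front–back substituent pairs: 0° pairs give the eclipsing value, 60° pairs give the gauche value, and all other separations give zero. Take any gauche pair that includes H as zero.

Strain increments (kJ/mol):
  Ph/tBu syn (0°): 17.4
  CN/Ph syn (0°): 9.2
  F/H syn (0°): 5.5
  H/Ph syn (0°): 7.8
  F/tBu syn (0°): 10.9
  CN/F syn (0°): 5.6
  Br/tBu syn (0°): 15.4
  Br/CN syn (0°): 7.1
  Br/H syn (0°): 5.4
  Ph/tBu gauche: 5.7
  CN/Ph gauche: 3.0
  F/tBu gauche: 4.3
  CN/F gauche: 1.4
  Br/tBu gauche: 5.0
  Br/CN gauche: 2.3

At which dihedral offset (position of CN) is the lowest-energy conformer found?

CN at 0° is eclipsed. Br at 0° is eclipsed with CN at 0° (7.1); F at 120° is eclipsed with tBu at 120° (10.9); Ph at 240° is eclipsed with H at 240° (7.8). Total 25.8 kJ/mol.
CN at 60° is staggered. Br at 0° is gauche with CN at 60° (2.3); F at 120° is gauche with CN at 60° (1.4); F at 120° is gauche with tBu at 180° (4.3); Ph at 240° is gauche with tBu at 180° (5.7). Total 13.7 kJ/mol.
CN at 120° is eclipsed. Br at 0° is eclipsed with H at 0° (5.4); F at 120° is eclipsed with CN at 120° (5.6); Ph at 240° is eclipsed with tBu at 240° (17.4). Total 28.4 kJ/mol.
CN at 180° is staggered. Br at 0° is gauche with tBu at 300° (5.0); F at 120° is gauche with CN at 180° (1.4); Ph at 240° is gauche with CN at 180° (3.0); Ph at 240° is gauche with tBu at 300° (5.7). Total 15.1 kJ/mol.
CN at 240° is eclipsed. Br at 0° is eclipsed with tBu at 0° (15.4); F at 120° is eclipsed with H at 120° (5.5); Ph at 240° is eclipsed with CN at 240° (9.2). Total 30.1 kJ/mol.
CN at 300° is staggered. Br at 0° is gauche with CN at 300° (2.3); Br at 0° is gauche with tBu at 60° (5.0); F at 120° is gauche with tBu at 60° (4.3); Ph at 240° is gauche with CN at 300° (3.0). Total 14.6 kJ/mol.
The minimum (13.7 kJ/mol) occurs with CN at 60°.

60°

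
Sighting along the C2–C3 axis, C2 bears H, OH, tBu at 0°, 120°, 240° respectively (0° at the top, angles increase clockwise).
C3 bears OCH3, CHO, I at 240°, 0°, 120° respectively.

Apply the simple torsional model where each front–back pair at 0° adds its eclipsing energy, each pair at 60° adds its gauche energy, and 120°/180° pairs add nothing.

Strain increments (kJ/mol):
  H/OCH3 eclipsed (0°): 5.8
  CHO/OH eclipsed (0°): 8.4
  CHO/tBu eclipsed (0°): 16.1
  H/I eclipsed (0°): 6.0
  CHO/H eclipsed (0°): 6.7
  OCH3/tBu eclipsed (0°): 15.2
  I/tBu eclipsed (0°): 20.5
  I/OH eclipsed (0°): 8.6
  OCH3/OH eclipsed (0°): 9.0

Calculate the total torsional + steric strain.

30.5 kJ/mol

This conformer (eclipsed): H(0°)/CHO(0°) eclipsed 6.7; OH(120°)/I(120°) eclipsed 8.6; tBu(240°)/OCH3(240°) eclipsed 15.2 → 30.5 kJ/mol.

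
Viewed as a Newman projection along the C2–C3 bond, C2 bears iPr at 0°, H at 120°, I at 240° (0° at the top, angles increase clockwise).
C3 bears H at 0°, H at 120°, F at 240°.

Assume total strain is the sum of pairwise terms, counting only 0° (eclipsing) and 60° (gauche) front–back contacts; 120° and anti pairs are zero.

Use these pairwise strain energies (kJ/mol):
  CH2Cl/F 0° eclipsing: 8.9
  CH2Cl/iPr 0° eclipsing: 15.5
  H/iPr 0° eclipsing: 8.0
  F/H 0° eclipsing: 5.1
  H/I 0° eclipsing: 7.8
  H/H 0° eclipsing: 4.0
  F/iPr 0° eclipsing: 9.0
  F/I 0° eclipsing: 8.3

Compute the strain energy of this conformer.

20.3 kJ/mol

This conformer (eclipsed): iPr–H eclipsed, H–H eclipsed, I–F eclipsed; 8.0 + 4.0 + 8.3 = 20.3 kJ/mol.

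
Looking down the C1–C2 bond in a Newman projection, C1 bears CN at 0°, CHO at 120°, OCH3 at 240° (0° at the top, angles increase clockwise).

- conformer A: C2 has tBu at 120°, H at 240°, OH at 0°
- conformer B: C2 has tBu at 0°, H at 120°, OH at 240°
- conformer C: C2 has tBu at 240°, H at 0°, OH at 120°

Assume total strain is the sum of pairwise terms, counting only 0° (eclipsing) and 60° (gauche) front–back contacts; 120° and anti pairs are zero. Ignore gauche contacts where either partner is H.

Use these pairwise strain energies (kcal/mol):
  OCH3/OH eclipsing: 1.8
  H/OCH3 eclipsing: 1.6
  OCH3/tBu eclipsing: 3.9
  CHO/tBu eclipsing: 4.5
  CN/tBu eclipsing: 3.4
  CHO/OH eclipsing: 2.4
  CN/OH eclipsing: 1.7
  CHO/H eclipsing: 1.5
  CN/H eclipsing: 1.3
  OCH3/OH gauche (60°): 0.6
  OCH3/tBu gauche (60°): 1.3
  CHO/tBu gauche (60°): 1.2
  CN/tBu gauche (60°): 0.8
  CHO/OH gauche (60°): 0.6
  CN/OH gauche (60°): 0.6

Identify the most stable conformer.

A is eclipsed. CN at 0° is eclipsed with OH at 0° (1.7); CHO at 120° is eclipsed with tBu at 120° (4.5); OCH3 at 240° is eclipsed with H at 240° (1.6). Total 7.8 kcal/mol.
B is eclipsed. CN at 0° is eclipsed with tBu at 0° (3.4); CHO at 120° is eclipsed with H at 120° (1.5); OCH3 at 240° is eclipsed with OH at 240° (1.8). Total 6.7 kcal/mol.
C is eclipsed. CN at 0° is eclipsed with H at 0° (1.3); CHO at 120° is eclipsed with OH at 120° (2.4); OCH3 at 240° is eclipsed with tBu at 240° (3.9). Total 7.6 kcal/mol.
B has the lowest total (6.7 kcal/mol).

B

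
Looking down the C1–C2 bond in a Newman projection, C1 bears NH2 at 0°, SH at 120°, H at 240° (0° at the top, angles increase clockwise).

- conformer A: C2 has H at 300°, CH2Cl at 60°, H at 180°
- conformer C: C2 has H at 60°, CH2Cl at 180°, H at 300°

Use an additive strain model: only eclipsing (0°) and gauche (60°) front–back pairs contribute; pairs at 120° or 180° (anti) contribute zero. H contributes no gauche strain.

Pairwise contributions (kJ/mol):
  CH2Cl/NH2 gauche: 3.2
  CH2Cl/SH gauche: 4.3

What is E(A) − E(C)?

A (staggered): NH2–CH2Cl gauche, SH–CH2Cl gauche; 3.2 + 4.3 = 7.5 kJ/mol.
C (staggered): SH–CH2Cl gauche; 4.3 = 4.3 kJ/mol.
E(A) − E(C) = 7.5 − 4.3 = +3.2 kJ/mol.

+3.2 kJ/mol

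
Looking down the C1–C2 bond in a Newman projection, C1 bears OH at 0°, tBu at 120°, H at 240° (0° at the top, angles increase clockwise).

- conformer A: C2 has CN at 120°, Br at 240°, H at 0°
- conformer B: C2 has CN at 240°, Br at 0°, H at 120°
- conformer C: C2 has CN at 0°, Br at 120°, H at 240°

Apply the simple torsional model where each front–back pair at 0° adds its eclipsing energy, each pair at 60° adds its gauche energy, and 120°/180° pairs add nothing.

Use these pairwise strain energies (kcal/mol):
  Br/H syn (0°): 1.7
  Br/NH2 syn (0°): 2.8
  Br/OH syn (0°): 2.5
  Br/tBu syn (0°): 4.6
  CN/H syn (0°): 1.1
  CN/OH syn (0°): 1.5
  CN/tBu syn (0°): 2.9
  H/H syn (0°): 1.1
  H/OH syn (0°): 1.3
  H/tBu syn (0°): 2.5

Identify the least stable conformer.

C

A (eclipsed): OH–H eclipsed, tBu–CN eclipsed, H–Br eclipsed; 1.3 + 2.9 + 1.7 = 5.9 kcal/mol.
B (eclipsed): OH–Br eclipsed, tBu–H eclipsed, H–CN eclipsed; 2.5 + 2.5 + 1.1 = 6.1 kcal/mol.
C (eclipsed): OH–CN eclipsed, tBu–Br eclipsed, H–H eclipsed; 1.5 + 4.6 + 1.1 = 7.2 kcal/mol.
C has the highest total (7.2 kcal/mol).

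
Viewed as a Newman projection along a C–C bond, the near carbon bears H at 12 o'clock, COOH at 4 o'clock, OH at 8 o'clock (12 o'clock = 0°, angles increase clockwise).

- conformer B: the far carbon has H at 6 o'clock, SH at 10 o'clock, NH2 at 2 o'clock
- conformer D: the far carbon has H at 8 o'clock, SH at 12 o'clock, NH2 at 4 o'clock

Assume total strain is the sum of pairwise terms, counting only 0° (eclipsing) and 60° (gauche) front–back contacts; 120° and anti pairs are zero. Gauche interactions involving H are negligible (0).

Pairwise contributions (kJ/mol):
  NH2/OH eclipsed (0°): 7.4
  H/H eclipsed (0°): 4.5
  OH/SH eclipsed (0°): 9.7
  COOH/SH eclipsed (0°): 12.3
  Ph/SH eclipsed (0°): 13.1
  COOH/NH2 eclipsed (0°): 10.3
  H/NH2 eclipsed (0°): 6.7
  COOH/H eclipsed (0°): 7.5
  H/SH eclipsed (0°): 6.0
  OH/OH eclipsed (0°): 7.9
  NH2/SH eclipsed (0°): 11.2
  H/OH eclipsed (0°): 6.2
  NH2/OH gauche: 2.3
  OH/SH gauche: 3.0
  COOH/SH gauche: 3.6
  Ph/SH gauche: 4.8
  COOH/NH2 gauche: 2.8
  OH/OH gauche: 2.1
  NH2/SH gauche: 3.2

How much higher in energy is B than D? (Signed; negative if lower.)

B is staggered. COOH at 120° is gauche with NH2 at 60° (2.8); OH at 240° is gauche with SH at 300° (3.0). Total 5.8 kJ/mol.
D is eclipsed. H at 0° is eclipsed with SH at 0° (6.0); COOH at 120° is eclipsed with NH2 at 120° (10.3); OH at 240° is eclipsed with H at 240° (6.2). Total 22.5 kJ/mol.
E(B) − E(D) = 5.8 − 22.5 = -16.7 kJ/mol.

-16.7 kJ/mol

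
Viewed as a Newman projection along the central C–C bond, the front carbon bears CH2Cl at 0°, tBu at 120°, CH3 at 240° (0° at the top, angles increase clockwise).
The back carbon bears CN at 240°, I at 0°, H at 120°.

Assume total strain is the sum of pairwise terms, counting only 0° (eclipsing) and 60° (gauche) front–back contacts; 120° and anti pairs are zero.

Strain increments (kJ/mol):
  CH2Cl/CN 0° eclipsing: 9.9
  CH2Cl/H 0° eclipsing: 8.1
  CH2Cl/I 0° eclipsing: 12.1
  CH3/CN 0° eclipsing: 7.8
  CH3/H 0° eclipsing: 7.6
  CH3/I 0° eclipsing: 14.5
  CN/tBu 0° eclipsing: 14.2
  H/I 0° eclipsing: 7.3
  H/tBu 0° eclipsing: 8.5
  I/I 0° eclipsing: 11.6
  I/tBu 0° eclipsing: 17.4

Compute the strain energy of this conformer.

28.4 kJ/mol

This conformer (eclipsed): CH2Cl(0°)/I(0°) eclipsed 12.1; tBu(120°)/H(120°) eclipsed 8.5; CH3(240°)/CN(240°) eclipsed 7.8 → 28.4 kJ/mol.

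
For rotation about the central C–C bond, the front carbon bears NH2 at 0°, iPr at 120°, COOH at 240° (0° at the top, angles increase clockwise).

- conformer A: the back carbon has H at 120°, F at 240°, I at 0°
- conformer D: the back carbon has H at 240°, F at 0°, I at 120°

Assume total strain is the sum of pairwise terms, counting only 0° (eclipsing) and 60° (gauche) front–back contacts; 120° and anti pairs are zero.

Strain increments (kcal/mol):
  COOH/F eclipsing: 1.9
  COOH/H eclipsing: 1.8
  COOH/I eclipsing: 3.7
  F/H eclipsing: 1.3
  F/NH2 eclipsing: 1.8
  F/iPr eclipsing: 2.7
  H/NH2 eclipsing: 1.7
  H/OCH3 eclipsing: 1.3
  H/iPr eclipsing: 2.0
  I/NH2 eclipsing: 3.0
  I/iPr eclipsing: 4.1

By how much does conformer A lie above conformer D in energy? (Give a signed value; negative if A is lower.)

A (eclipsed): NH2–I eclipsed, iPr–H eclipsed, COOH–F eclipsed; 3.0 + 2.0 + 1.9 = 6.9 kcal/mol.
D (eclipsed): NH2–F eclipsed, iPr–I eclipsed, COOH–H eclipsed; 1.8 + 4.1 + 1.8 = 7.7 kcal/mol.
E(A) − E(D) = 6.9 − 7.7 = -0.8 kcal/mol.

-0.8 kcal/mol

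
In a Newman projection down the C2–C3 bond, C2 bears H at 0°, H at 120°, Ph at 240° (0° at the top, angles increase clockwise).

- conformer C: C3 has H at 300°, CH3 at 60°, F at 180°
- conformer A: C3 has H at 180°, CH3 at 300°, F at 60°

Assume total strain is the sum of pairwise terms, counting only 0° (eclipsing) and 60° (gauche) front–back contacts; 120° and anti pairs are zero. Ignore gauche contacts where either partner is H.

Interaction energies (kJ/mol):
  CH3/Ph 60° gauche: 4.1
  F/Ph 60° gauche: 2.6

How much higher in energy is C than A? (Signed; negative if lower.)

-1.5 kJ/mol

C (staggered): Ph–F gauche; 2.6 = 2.6 kJ/mol.
A (staggered): Ph–CH3 gauche; 4.1 = 4.1 kJ/mol.
E(C) − E(A) = 2.6 − 4.1 = -1.5 kJ/mol.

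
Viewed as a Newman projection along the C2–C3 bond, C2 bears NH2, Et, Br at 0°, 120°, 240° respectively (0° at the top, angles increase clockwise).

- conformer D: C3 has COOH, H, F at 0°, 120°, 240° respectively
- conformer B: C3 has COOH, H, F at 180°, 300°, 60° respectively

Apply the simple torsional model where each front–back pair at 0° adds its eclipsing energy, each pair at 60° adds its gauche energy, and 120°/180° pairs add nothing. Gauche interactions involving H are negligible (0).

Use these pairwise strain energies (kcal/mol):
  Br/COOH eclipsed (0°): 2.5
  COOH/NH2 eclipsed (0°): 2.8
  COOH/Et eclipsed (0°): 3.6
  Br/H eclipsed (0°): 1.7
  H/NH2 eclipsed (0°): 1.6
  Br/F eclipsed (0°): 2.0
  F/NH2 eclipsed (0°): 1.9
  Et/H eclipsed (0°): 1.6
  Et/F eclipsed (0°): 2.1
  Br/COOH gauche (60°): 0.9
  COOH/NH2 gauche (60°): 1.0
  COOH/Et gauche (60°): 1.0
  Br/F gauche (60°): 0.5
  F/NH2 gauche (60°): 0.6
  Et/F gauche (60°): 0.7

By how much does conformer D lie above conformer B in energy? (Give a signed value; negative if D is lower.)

+3.2 kcal/mol

D (eclipsed): NH2(0°)/COOH(0°) eclipsed 2.8; Et(120°)/H(120°) eclipsed 1.6; Br(240°)/F(240°) eclipsed 2.0 → 6.4 kcal/mol.
B (staggered): NH2(0°)/F(60°) gauche 0.6; Et(120°)/COOH(180°) gauche 1.0; Et(120°)/F(60°) gauche 0.7; Br(240°)/COOH(180°) gauche 0.9 → 3.2 kcal/mol.
E(D) − E(B) = 6.4 − 3.2 = +3.2 kcal/mol.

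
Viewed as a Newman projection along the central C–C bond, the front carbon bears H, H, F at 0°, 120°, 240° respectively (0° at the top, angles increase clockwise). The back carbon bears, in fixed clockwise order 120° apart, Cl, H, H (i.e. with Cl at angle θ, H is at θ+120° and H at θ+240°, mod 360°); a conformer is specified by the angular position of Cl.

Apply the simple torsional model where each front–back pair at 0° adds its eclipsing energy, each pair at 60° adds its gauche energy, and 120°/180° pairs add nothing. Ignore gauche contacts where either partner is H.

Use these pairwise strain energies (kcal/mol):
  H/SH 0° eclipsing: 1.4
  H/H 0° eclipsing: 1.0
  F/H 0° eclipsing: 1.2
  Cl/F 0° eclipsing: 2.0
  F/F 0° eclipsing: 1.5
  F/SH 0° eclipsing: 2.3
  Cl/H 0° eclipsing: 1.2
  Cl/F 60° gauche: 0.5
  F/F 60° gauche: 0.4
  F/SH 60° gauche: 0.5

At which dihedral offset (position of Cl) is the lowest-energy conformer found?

60°

Cl at 0° (eclipsed): H–Cl eclipsed, H–H eclipsed, F–H eclipsed; 1.2 + 1.0 + 1.2 = 3.4 kcal/mol.
Cl at 60° (staggered): no non-H gauche contacts → 0.0 kcal/mol.
Cl at 120° (eclipsed): H–H eclipsed, H–Cl eclipsed, F–H eclipsed; 1.0 + 1.2 + 1.2 = 3.4 kcal/mol.
Cl at 180° (staggered): F–Cl gauche; 0.5 = 0.5 kcal/mol.
Cl at 240° (eclipsed): H–H eclipsed, H–H eclipsed, F–Cl eclipsed; 1.0 + 1.0 + 2.0 = 4.0 kcal/mol.
Cl at 300° (staggered): F–Cl gauche; 0.5 = 0.5 kcal/mol.
The minimum (0.0 kcal/mol) occurs with Cl at 60°.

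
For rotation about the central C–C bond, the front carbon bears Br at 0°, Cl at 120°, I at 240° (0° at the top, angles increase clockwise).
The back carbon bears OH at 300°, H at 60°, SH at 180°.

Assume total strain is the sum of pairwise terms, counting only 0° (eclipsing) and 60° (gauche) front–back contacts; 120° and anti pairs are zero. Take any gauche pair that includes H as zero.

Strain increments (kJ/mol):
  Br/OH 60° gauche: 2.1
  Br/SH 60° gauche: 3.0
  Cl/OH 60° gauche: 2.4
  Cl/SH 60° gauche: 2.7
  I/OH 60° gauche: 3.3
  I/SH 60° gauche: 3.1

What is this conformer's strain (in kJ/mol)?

11.2 kJ/mol

This conformer (staggered): Br–OH gauche, Cl–SH gauche, I–OH gauche, I–SH gauche; 2.1 + 2.7 + 3.3 + 3.1 = 11.2 kJ/mol.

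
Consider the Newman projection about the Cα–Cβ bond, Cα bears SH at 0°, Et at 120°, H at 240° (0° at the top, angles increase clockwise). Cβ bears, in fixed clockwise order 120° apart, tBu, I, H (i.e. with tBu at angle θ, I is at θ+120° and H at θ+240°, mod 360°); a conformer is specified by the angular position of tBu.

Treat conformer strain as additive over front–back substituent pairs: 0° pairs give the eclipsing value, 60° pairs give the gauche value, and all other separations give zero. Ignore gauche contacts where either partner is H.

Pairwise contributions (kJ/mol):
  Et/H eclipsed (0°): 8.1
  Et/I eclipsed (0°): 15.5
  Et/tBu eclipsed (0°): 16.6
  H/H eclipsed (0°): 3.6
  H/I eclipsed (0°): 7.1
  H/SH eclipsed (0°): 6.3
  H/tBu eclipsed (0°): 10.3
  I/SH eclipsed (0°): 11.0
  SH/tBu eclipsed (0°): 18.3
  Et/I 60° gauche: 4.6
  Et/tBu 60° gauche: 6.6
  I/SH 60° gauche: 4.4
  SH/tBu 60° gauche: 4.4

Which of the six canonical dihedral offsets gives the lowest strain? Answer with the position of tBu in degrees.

tBu at 0° (eclipsed): SH(0°)/tBu(0°) eclipsed 18.3; Et(120°)/I(120°) eclipsed 15.5; H(240°)/H(240°) eclipsed 3.6 → 37.4 kJ/mol.
tBu at 60° (staggered): SH(0°)/tBu(60°) gauche 4.4; Et(120°)/tBu(60°) gauche 6.6; Et(120°)/I(180°) gauche 4.6 → 15.6 kJ/mol.
tBu at 120° (eclipsed): SH(0°)/H(0°) eclipsed 6.3; Et(120°)/tBu(120°) eclipsed 16.6; H(240°)/I(240°) eclipsed 7.1 → 30.0 kJ/mol.
tBu at 180° (staggered): SH(0°)/I(300°) gauche 4.4; Et(120°)/tBu(180°) gauche 6.6 → 11.0 kJ/mol.
tBu at 240° (eclipsed): SH(0°)/I(0°) eclipsed 11.0; Et(120°)/H(120°) eclipsed 8.1; H(240°)/tBu(240°) eclipsed 10.3 → 29.4 kJ/mol.
tBu at 300° (staggered): SH(0°)/tBu(300°) gauche 4.4; SH(0°)/I(60°) gauche 4.4; Et(120°)/I(60°) gauche 4.6 → 13.4 kJ/mol.
The minimum (11.0 kJ/mol) occurs with tBu at 180°.

180°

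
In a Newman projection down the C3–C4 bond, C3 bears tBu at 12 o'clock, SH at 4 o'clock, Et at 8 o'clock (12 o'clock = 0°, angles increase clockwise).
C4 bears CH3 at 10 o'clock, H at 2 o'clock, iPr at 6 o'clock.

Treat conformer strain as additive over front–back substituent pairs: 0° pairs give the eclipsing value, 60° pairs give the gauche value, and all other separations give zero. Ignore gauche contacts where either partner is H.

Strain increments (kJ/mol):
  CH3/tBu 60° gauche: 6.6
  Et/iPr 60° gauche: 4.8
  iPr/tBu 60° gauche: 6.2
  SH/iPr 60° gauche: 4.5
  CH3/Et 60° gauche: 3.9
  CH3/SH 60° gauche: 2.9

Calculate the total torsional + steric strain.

This conformer (staggered): tBu(0°)/CH3(300°) gauche 6.6; SH(120°)/iPr(180°) gauche 4.5; Et(240°)/CH3(300°) gauche 3.9; Et(240°)/iPr(180°) gauche 4.8 → 19.8 kJ/mol.

19.8 kJ/mol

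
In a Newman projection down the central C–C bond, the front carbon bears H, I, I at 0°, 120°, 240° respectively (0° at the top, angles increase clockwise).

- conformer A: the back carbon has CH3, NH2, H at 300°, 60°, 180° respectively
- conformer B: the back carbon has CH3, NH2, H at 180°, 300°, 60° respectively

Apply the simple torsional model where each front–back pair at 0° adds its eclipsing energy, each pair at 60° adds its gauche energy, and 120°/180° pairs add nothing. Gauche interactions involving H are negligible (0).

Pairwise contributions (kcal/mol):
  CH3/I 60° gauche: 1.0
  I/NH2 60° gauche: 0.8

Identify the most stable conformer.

A

A (staggered): I(120°)/NH2(60°) gauche 0.8; I(240°)/CH3(300°) gauche 1.0 → 1.8 kcal/mol.
B (staggered): I(120°)/CH3(180°) gauche 1.0; I(240°)/CH3(180°) gauche 1.0; I(240°)/NH2(300°) gauche 0.8 → 2.8 kcal/mol.
A has the lowest total (1.8 kcal/mol).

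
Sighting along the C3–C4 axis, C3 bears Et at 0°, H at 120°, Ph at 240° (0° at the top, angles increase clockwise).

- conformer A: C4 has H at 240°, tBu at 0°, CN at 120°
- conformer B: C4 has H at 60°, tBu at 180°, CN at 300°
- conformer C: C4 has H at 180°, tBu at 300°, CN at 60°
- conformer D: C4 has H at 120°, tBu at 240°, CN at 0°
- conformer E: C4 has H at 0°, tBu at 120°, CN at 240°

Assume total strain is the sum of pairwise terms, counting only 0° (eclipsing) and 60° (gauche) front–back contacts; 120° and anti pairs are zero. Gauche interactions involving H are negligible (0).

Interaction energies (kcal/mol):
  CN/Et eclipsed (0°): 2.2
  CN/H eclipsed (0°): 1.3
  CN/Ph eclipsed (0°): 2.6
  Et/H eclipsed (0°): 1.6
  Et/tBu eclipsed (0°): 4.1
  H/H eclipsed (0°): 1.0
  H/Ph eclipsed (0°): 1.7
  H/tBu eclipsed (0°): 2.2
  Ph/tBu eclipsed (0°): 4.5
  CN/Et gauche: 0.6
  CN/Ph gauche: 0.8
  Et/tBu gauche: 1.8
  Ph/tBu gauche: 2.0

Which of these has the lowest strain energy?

B

A is eclipsed. Et at 0° is eclipsed with tBu at 0° (4.1); H at 120° is eclipsed with CN at 120° (1.3); Ph at 240° is eclipsed with H at 240° (1.7). Total 7.1 kcal/mol.
B is staggered. Et at 0° is gauche with CN at 300° (0.6); Ph at 240° is gauche with tBu at 180° (2.0); Ph at 240° is gauche with CN at 300° (0.8). Total 3.4 kcal/mol.
C is staggered. Et at 0° is gauche with tBu at 300° (1.8); Et at 0° is gauche with CN at 60° (0.6); Ph at 240° is gauche with tBu at 300° (2.0). Total 4.4 kcal/mol.
D is eclipsed. Et at 0° is eclipsed with CN at 0° (2.2); H at 120° is eclipsed with H at 120° (1.0); Ph at 240° is eclipsed with tBu at 240° (4.5). Total 7.7 kcal/mol.
E is eclipsed. Et at 0° is eclipsed with H at 0° (1.6); H at 120° is eclipsed with tBu at 120° (2.2); Ph at 240° is eclipsed with CN at 240° (2.6). Total 6.4 kcal/mol.
B has the lowest total (3.4 kcal/mol).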